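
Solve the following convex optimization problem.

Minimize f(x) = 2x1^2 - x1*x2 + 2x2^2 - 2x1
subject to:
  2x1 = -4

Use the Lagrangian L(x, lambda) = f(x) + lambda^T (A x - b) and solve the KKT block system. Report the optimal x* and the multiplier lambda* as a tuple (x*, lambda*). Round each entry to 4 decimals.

Form the Lagrangian:
  L(x, lambda) = (1/2) x^T Q x + c^T x + lambda^T (A x - b)
Stationarity (grad_x L = 0): Q x + c + A^T lambda = 0.
Primal feasibility: A x = b.

This gives the KKT block system:
  [ Q   A^T ] [ x     ]   [-c ]
  [ A    0  ] [ lambda ] = [ b ]

Solving the linear system:
  x*      = (-2, -0.5)
  lambda* = (4.75)
  f(x*)   = 11.5

x* = (-2, -0.5), lambda* = (4.75)


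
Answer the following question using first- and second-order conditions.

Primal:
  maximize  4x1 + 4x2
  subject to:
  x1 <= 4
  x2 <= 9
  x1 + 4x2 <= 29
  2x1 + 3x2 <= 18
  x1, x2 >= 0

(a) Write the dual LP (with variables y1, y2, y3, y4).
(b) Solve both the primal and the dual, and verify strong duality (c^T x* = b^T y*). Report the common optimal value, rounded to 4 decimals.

The standard primal-dual pair for 'max c^T x s.t. A x <= b, x >= 0' is:
  Dual:  min b^T y  s.t.  A^T y >= c,  y >= 0.

So the dual LP is:
  minimize  4y1 + 9y2 + 29y3 + 18y4
  subject to:
    y1 + y3 + 2y4 >= 4
    y2 + 4y3 + 3y4 >= 4
    y1, y2, y3, y4 >= 0

Solving the primal: x* = (4, 3.3333).
  primal value c^T x* = 29.3333.
Solving the dual: y* = (1.3333, 0, 0, 1.3333).
  dual value b^T y* = 29.3333.
Strong duality: c^T x* = b^T y*. Confirmed.

29.3333


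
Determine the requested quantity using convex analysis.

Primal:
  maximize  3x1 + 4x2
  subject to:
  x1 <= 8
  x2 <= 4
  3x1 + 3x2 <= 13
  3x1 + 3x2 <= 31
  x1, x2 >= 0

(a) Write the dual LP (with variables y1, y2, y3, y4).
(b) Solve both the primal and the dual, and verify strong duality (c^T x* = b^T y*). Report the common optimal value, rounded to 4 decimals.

The standard primal-dual pair for 'max c^T x s.t. A x <= b, x >= 0' is:
  Dual:  min b^T y  s.t.  A^T y >= c,  y >= 0.

So the dual LP is:
  minimize  8y1 + 4y2 + 13y3 + 31y4
  subject to:
    y1 + 3y3 + 3y4 >= 3
    y2 + 3y3 + 3y4 >= 4
    y1, y2, y3, y4 >= 0

Solving the primal: x* = (0.3333, 4).
  primal value c^T x* = 17.
Solving the dual: y* = (0, 1, 1, 0).
  dual value b^T y* = 17.
Strong duality: c^T x* = b^T y*. Confirmed.

17


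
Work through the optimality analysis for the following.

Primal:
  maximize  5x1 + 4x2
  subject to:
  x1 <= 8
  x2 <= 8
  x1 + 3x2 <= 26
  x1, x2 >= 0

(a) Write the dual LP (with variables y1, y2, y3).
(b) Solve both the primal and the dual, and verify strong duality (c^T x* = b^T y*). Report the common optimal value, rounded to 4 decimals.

The standard primal-dual pair for 'max c^T x s.t. A x <= b, x >= 0' is:
  Dual:  min b^T y  s.t.  A^T y >= c,  y >= 0.

So the dual LP is:
  minimize  8y1 + 8y2 + 26y3
  subject to:
    y1 + y3 >= 5
    y2 + 3y3 >= 4
    y1, y2, y3 >= 0

Solving the primal: x* = (8, 6).
  primal value c^T x* = 64.
Solving the dual: y* = (3.6667, 0, 1.3333).
  dual value b^T y* = 64.
Strong duality: c^T x* = b^T y*. Confirmed.

64


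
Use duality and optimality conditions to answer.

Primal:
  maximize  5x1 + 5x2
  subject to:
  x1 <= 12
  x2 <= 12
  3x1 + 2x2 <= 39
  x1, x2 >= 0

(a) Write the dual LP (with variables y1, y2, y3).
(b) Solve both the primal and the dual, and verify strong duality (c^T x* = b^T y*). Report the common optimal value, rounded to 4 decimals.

The standard primal-dual pair for 'max c^T x s.t. A x <= b, x >= 0' is:
  Dual:  min b^T y  s.t.  A^T y >= c,  y >= 0.

So the dual LP is:
  minimize  12y1 + 12y2 + 39y3
  subject to:
    y1 + 3y3 >= 5
    y2 + 2y3 >= 5
    y1, y2, y3 >= 0

Solving the primal: x* = (5, 12).
  primal value c^T x* = 85.
Solving the dual: y* = (0, 1.6667, 1.6667).
  dual value b^T y* = 85.
Strong duality: c^T x* = b^T y*. Confirmed.

85


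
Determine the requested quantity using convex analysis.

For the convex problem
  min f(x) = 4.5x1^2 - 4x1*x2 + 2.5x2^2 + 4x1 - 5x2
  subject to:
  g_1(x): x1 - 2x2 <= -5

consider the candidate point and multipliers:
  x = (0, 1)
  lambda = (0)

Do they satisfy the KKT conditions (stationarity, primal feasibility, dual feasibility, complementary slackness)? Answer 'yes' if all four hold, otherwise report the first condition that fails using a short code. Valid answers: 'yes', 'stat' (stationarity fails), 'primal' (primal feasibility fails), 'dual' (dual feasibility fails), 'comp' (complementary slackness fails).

Gradient of f: grad f(x) = Q x + c = (0, 0)
Constraint values g_i(x) = a_i^T x - b_i:
  g_1((0, 1)) = 3
Stationarity residual: grad f(x) + sum_i lambda_i a_i = (0, 0)
  -> stationarity OK
Primal feasibility (all g_i <= 0): FAILS
Dual feasibility (all lambda_i >= 0): OK
Complementary slackness (lambda_i * g_i(x) = 0 for all i): OK

Verdict: the first failing condition is primal_feasibility -> primal.

primal


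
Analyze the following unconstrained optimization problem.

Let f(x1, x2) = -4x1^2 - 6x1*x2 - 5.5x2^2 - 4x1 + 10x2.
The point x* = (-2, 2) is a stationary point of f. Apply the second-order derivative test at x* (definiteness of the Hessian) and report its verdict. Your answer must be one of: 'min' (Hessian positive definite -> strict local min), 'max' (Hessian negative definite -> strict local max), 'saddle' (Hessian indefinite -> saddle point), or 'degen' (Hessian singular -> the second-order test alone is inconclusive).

Compute the Hessian H = grad^2 f:
  H = [[-8, -6], [-6, -11]]
Verify stationarity: grad f(x*) = H x* + g = (0, 0).
Eigenvalues of H: -15.6847, -3.3153.
Both eigenvalues < 0, so H is negative definite -> x* is a strict local max.

max


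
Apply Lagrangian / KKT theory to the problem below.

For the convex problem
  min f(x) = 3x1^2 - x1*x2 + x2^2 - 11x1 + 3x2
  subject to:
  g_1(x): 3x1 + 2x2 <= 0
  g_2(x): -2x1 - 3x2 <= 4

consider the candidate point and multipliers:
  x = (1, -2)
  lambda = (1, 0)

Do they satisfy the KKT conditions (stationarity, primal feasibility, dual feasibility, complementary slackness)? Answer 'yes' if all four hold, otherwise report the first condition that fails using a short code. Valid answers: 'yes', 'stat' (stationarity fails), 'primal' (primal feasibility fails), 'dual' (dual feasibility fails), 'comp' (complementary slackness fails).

Gradient of f: grad f(x) = Q x + c = (-3, -2)
Constraint values g_i(x) = a_i^T x - b_i:
  g_1((1, -2)) = -1
  g_2((1, -2)) = 0
Stationarity residual: grad f(x) + sum_i lambda_i a_i = (0, 0)
  -> stationarity OK
Primal feasibility (all g_i <= 0): OK
Dual feasibility (all lambda_i >= 0): OK
Complementary slackness (lambda_i * g_i(x) = 0 for all i): FAILS

Verdict: the first failing condition is complementary_slackness -> comp.

comp


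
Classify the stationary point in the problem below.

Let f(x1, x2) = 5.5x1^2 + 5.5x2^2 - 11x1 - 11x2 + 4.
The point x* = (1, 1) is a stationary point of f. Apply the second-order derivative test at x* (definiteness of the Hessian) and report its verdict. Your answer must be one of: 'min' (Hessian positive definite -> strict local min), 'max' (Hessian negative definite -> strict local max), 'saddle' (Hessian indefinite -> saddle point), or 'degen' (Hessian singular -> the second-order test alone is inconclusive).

Compute the Hessian H = grad^2 f:
  H = [[11, 0], [0, 11]]
Verify stationarity: grad f(x*) = H x* + g = (0, 0).
Eigenvalues of H: 11, 11.
Both eigenvalues > 0, so H is positive definite -> x* is a strict local min.

min


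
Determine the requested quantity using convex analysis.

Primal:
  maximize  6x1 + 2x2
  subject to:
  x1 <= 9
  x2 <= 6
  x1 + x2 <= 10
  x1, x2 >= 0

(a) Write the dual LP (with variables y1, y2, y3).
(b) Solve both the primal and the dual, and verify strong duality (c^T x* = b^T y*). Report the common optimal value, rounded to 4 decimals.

The standard primal-dual pair for 'max c^T x s.t. A x <= b, x >= 0' is:
  Dual:  min b^T y  s.t.  A^T y >= c,  y >= 0.

So the dual LP is:
  minimize  9y1 + 6y2 + 10y3
  subject to:
    y1 + y3 >= 6
    y2 + y3 >= 2
    y1, y2, y3 >= 0

Solving the primal: x* = (9, 1).
  primal value c^T x* = 56.
Solving the dual: y* = (4, 0, 2).
  dual value b^T y* = 56.
Strong duality: c^T x* = b^T y*. Confirmed.

56


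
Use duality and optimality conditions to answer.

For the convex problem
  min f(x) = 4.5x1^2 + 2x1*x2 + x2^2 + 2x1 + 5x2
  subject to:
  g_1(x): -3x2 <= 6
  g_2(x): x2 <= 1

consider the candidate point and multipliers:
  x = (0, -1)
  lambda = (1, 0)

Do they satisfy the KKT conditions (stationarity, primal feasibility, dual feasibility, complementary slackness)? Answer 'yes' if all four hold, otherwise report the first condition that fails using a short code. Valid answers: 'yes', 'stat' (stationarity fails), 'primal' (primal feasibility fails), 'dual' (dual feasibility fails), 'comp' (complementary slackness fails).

Gradient of f: grad f(x) = Q x + c = (0, 3)
Constraint values g_i(x) = a_i^T x - b_i:
  g_1((0, -1)) = -3
  g_2((0, -1)) = -2
Stationarity residual: grad f(x) + sum_i lambda_i a_i = (0, 0)
  -> stationarity OK
Primal feasibility (all g_i <= 0): OK
Dual feasibility (all lambda_i >= 0): OK
Complementary slackness (lambda_i * g_i(x) = 0 for all i): FAILS

Verdict: the first failing condition is complementary_slackness -> comp.

comp


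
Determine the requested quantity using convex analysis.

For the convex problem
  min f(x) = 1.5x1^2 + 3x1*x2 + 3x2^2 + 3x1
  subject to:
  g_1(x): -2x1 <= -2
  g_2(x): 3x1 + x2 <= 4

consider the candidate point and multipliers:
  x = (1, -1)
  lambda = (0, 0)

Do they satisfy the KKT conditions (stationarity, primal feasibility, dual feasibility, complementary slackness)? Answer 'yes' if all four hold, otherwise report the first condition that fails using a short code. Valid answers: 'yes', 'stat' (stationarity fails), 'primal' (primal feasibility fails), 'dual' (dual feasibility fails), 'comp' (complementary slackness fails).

Gradient of f: grad f(x) = Q x + c = (3, -3)
Constraint values g_i(x) = a_i^T x - b_i:
  g_1((1, -1)) = 0
  g_2((1, -1)) = -2
Stationarity residual: grad f(x) + sum_i lambda_i a_i = (3, -3)
  -> stationarity FAILS
Primal feasibility (all g_i <= 0): OK
Dual feasibility (all lambda_i >= 0): OK
Complementary slackness (lambda_i * g_i(x) = 0 for all i): OK

Verdict: the first failing condition is stationarity -> stat.

stat


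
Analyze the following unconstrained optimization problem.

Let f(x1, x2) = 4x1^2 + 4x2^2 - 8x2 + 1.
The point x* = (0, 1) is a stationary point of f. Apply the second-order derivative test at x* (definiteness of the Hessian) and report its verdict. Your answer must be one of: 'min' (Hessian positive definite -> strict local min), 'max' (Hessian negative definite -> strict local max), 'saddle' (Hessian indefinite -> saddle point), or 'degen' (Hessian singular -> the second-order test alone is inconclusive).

Compute the Hessian H = grad^2 f:
  H = [[8, 0], [0, 8]]
Verify stationarity: grad f(x*) = H x* + g = (0, 0).
Eigenvalues of H: 8, 8.
Both eigenvalues > 0, so H is positive definite -> x* is a strict local min.

min


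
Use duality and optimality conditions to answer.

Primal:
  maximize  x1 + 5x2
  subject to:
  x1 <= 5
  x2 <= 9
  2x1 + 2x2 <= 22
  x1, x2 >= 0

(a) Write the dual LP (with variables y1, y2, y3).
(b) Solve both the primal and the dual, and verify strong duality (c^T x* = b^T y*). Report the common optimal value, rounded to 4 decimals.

The standard primal-dual pair for 'max c^T x s.t. A x <= b, x >= 0' is:
  Dual:  min b^T y  s.t.  A^T y >= c,  y >= 0.

So the dual LP is:
  minimize  5y1 + 9y2 + 22y3
  subject to:
    y1 + 2y3 >= 1
    y2 + 2y3 >= 5
    y1, y2, y3 >= 0

Solving the primal: x* = (2, 9).
  primal value c^T x* = 47.
Solving the dual: y* = (0, 4, 0.5).
  dual value b^T y* = 47.
Strong duality: c^T x* = b^T y*. Confirmed.

47


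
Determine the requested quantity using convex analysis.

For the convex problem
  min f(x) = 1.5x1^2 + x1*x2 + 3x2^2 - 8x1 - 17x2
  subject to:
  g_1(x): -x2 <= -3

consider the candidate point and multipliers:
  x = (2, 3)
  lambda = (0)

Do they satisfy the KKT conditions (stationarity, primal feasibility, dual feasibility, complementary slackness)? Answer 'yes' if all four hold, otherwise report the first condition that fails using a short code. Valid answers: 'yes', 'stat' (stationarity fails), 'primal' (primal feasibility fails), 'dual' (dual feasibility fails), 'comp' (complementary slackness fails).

Gradient of f: grad f(x) = Q x + c = (1, 3)
Constraint values g_i(x) = a_i^T x - b_i:
  g_1((2, 3)) = 0
Stationarity residual: grad f(x) + sum_i lambda_i a_i = (1, 3)
  -> stationarity FAILS
Primal feasibility (all g_i <= 0): OK
Dual feasibility (all lambda_i >= 0): OK
Complementary slackness (lambda_i * g_i(x) = 0 for all i): OK

Verdict: the first failing condition is stationarity -> stat.

stat


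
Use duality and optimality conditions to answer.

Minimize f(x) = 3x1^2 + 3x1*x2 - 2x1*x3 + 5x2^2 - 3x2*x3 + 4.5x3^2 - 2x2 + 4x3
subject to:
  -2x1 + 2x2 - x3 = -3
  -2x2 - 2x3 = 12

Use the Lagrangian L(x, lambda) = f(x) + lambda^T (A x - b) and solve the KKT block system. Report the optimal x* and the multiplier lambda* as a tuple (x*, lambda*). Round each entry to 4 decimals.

Form the Lagrangian:
  L(x, lambda) = (1/2) x^T Q x + c^T x + lambda^T (A x - b)
Stationarity (grad_x L = 0): Q x + c + A^T lambda = 0.
Primal feasibility: A x = b.

This gives the KKT block system:
  [ Q   A^T ] [ x     ]   [-c ]
  [ A    0  ] [ lambda ] = [ b ]

Solving the linear system:
  x*      = (0.3785, -2.7477, -3.2523)
  lambda* = (0.2664, -9.0257)
  f(x*)   = 50.7967

x* = (0.3785, -2.7477, -3.2523), lambda* = (0.2664, -9.0257)


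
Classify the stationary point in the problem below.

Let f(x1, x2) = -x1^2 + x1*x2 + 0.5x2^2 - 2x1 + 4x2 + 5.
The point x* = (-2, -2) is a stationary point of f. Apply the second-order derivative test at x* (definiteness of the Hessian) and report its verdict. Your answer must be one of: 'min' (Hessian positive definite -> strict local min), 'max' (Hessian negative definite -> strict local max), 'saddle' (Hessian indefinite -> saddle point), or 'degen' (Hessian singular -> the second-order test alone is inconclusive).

Compute the Hessian H = grad^2 f:
  H = [[-2, 1], [1, 1]]
Verify stationarity: grad f(x*) = H x* + g = (0, 0).
Eigenvalues of H: -2.3028, 1.3028.
Eigenvalues have mixed signs, so H is indefinite -> x* is a saddle point.

saddle


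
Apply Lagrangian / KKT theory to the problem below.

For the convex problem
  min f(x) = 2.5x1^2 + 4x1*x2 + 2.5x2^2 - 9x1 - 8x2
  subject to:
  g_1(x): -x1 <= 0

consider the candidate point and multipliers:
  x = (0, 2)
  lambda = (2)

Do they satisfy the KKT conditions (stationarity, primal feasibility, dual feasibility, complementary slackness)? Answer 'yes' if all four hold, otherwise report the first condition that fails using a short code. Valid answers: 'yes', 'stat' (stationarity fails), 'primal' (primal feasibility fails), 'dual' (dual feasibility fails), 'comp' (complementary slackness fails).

Gradient of f: grad f(x) = Q x + c = (-1, 2)
Constraint values g_i(x) = a_i^T x - b_i:
  g_1((0, 2)) = 0
Stationarity residual: grad f(x) + sum_i lambda_i a_i = (-3, 2)
  -> stationarity FAILS
Primal feasibility (all g_i <= 0): OK
Dual feasibility (all lambda_i >= 0): OK
Complementary slackness (lambda_i * g_i(x) = 0 for all i): OK

Verdict: the first failing condition is stationarity -> stat.

stat


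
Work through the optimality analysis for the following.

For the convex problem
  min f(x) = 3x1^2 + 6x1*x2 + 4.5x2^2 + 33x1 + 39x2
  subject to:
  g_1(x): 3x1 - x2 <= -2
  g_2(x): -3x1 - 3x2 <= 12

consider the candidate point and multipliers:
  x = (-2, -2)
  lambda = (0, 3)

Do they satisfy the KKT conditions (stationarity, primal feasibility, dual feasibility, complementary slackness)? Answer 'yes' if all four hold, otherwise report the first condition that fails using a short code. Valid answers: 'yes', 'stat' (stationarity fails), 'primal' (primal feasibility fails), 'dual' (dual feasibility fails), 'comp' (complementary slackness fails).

Gradient of f: grad f(x) = Q x + c = (9, 9)
Constraint values g_i(x) = a_i^T x - b_i:
  g_1((-2, -2)) = -2
  g_2((-2, -2)) = 0
Stationarity residual: grad f(x) + sum_i lambda_i a_i = (0, 0)
  -> stationarity OK
Primal feasibility (all g_i <= 0): OK
Dual feasibility (all lambda_i >= 0): OK
Complementary slackness (lambda_i * g_i(x) = 0 for all i): OK

Verdict: yes, KKT holds.

yes


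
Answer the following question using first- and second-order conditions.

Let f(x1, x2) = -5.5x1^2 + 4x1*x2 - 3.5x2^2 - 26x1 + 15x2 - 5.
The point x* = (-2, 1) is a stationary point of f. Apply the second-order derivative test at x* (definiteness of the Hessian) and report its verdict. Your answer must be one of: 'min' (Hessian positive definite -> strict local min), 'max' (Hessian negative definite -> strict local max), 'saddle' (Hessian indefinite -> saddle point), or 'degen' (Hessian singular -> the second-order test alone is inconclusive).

Compute the Hessian H = grad^2 f:
  H = [[-11, 4], [4, -7]]
Verify stationarity: grad f(x*) = H x* + g = (0, 0).
Eigenvalues of H: -13.4721, -4.5279.
Both eigenvalues < 0, so H is negative definite -> x* is a strict local max.

max


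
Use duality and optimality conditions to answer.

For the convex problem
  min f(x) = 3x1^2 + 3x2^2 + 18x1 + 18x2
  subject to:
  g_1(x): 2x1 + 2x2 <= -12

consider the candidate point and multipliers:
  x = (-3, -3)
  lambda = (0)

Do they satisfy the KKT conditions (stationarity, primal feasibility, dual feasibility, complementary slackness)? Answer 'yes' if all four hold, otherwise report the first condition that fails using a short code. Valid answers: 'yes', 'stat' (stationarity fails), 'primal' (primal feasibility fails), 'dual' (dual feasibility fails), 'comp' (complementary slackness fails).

Gradient of f: grad f(x) = Q x + c = (0, 0)
Constraint values g_i(x) = a_i^T x - b_i:
  g_1((-3, -3)) = 0
Stationarity residual: grad f(x) + sum_i lambda_i a_i = (0, 0)
  -> stationarity OK
Primal feasibility (all g_i <= 0): OK
Dual feasibility (all lambda_i >= 0): OK
Complementary slackness (lambda_i * g_i(x) = 0 for all i): OK

Verdict: yes, KKT holds.

yes


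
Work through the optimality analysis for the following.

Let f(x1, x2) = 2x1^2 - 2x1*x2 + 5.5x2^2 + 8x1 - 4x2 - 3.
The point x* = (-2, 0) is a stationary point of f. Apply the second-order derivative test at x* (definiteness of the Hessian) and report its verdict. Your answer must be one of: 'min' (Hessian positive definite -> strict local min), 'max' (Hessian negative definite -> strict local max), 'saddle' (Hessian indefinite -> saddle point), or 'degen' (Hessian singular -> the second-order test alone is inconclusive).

Compute the Hessian H = grad^2 f:
  H = [[4, -2], [-2, 11]]
Verify stationarity: grad f(x*) = H x* + g = (0, 0).
Eigenvalues of H: 3.4689, 11.5311.
Both eigenvalues > 0, so H is positive definite -> x* is a strict local min.

min


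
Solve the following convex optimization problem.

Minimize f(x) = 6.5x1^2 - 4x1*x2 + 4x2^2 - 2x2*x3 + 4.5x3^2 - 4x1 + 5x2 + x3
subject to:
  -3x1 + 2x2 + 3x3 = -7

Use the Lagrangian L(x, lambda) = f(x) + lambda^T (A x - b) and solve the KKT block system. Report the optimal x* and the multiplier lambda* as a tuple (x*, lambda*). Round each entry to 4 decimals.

Form the Lagrangian:
  L(x, lambda) = (1/2) x^T Q x + c^T x + lambda^T (A x - b)
Stationarity (grad_x L = 0): Q x + c + A^T lambda = 0.
Primal feasibility: A x = b.

This gives the KKT block system:
  [ Q   A^T ] [ x     ]   [-c ]
  [ A    0  ] [ lambda ] = [ b ]

Solving the linear system:
  x*      = (0.4254, -1.2201, -1.0945)
  lambda* = (2.1368)
  f(x*)   = 3.0305

x* = (0.4254, -1.2201, -1.0945), lambda* = (2.1368)


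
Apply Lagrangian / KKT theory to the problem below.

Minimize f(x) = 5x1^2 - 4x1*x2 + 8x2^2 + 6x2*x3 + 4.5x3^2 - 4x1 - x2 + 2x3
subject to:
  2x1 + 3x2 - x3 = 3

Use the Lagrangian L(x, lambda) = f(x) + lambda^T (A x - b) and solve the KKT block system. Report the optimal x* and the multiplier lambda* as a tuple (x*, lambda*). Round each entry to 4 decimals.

Form the Lagrangian:
  L(x, lambda) = (1/2) x^T Q x + c^T x + lambda^T (A x - b)
Stationarity (grad_x L = 0): Q x + c + A^T lambda = 0.
Primal feasibility: A x = b.

This gives the KKT block system:
  [ Q   A^T ] [ x     ]   [-c ]
  [ A    0  ] [ lambda ] = [ b ]

Solving the linear system:
  x*      = (0.5954, 0.4292, -0.5215)
  lambda* = (-0.1187)
  f(x*)   = -1.7489

x* = (0.5954, 0.4292, -0.5215), lambda* = (-0.1187)


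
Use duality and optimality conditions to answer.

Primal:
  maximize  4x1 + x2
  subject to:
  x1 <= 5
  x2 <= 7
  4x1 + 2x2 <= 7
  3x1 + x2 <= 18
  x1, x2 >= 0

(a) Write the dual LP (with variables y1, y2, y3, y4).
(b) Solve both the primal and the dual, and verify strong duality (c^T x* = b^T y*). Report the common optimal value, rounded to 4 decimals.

The standard primal-dual pair for 'max c^T x s.t. A x <= b, x >= 0' is:
  Dual:  min b^T y  s.t.  A^T y >= c,  y >= 0.

So the dual LP is:
  minimize  5y1 + 7y2 + 7y3 + 18y4
  subject to:
    y1 + 4y3 + 3y4 >= 4
    y2 + 2y3 + y4 >= 1
    y1, y2, y3, y4 >= 0

Solving the primal: x* = (1.75, 0).
  primal value c^T x* = 7.
Solving the dual: y* = (0, 0, 1, 0).
  dual value b^T y* = 7.
Strong duality: c^T x* = b^T y*. Confirmed.

7


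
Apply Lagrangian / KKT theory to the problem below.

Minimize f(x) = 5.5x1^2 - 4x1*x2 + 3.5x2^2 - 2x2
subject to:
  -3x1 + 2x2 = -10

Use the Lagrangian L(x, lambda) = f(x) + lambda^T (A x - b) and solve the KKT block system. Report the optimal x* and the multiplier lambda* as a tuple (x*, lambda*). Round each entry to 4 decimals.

Form the Lagrangian:
  L(x, lambda) = (1/2) x^T Q x + c^T x + lambda^T (A x - b)
Stationarity (grad_x L = 0): Q x + c + A^T lambda = 0.
Primal feasibility: A x = b.

This gives the KKT block system:
  [ Q   A^T ] [ x     ]   [-c ]
  [ A    0  ] [ lambda ] = [ b ]

Solving the linear system:
  x*      = (2.4068, -1.3898)
  lambda* = (10.678)
  f(x*)   = 54.7797

x* = (2.4068, -1.3898), lambda* = (10.678)


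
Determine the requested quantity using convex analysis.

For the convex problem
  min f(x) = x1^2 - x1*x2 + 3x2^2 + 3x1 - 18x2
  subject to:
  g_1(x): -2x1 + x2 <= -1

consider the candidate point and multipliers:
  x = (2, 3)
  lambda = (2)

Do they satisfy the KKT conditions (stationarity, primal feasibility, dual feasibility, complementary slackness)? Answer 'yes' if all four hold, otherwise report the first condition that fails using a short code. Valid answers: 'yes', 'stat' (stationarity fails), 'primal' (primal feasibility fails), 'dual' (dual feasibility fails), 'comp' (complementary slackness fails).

Gradient of f: grad f(x) = Q x + c = (4, -2)
Constraint values g_i(x) = a_i^T x - b_i:
  g_1((2, 3)) = 0
Stationarity residual: grad f(x) + sum_i lambda_i a_i = (0, 0)
  -> stationarity OK
Primal feasibility (all g_i <= 0): OK
Dual feasibility (all lambda_i >= 0): OK
Complementary slackness (lambda_i * g_i(x) = 0 for all i): OK

Verdict: yes, KKT holds.

yes


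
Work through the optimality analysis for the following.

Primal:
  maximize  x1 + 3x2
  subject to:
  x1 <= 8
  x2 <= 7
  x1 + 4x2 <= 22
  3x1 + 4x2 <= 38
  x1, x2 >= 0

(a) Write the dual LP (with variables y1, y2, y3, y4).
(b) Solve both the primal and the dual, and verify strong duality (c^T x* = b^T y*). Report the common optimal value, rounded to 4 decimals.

The standard primal-dual pair for 'max c^T x s.t. A x <= b, x >= 0' is:
  Dual:  min b^T y  s.t.  A^T y >= c,  y >= 0.

So the dual LP is:
  minimize  8y1 + 7y2 + 22y3 + 38y4
  subject to:
    y1 + y3 + 3y4 >= 1
    y2 + 4y3 + 4y4 >= 3
    y1, y2, y3, y4 >= 0

Solving the primal: x* = (8, 3.5).
  primal value c^T x* = 18.5.
Solving the dual: y* = (0.25, 0, 0.75, 0).
  dual value b^T y* = 18.5.
Strong duality: c^T x* = b^T y*. Confirmed.

18.5


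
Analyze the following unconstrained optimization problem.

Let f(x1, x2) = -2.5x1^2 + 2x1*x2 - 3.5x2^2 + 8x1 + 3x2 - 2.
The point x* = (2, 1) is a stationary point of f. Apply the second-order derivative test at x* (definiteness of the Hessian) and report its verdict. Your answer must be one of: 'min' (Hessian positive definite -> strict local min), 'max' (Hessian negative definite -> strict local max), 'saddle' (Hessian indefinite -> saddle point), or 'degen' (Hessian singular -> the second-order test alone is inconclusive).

Compute the Hessian H = grad^2 f:
  H = [[-5, 2], [2, -7]]
Verify stationarity: grad f(x*) = H x* + g = (0, 0).
Eigenvalues of H: -8.2361, -3.7639.
Both eigenvalues < 0, so H is negative definite -> x* is a strict local max.

max


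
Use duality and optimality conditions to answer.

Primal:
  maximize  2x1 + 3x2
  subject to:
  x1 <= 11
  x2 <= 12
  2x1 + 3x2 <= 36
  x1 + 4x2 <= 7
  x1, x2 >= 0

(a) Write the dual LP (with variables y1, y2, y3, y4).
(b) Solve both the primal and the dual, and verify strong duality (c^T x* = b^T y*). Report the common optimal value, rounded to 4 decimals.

The standard primal-dual pair for 'max c^T x s.t. A x <= b, x >= 0' is:
  Dual:  min b^T y  s.t.  A^T y >= c,  y >= 0.

So the dual LP is:
  minimize  11y1 + 12y2 + 36y3 + 7y4
  subject to:
    y1 + 2y3 + y4 >= 2
    y2 + 3y3 + 4y4 >= 3
    y1, y2, y3, y4 >= 0

Solving the primal: x* = (7, 0).
  primal value c^T x* = 14.
Solving the dual: y* = (0, 0, 0, 2).
  dual value b^T y* = 14.
Strong duality: c^T x* = b^T y*. Confirmed.

14


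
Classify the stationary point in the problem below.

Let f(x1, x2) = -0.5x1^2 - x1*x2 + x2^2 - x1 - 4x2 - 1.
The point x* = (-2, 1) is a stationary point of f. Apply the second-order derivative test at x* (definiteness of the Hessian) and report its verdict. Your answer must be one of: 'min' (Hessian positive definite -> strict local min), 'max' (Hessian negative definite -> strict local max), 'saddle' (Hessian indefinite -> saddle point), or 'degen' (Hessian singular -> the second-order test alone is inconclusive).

Compute the Hessian H = grad^2 f:
  H = [[-1, -1], [-1, 2]]
Verify stationarity: grad f(x*) = H x* + g = (0, 0).
Eigenvalues of H: -1.3028, 2.3028.
Eigenvalues have mixed signs, so H is indefinite -> x* is a saddle point.

saddle


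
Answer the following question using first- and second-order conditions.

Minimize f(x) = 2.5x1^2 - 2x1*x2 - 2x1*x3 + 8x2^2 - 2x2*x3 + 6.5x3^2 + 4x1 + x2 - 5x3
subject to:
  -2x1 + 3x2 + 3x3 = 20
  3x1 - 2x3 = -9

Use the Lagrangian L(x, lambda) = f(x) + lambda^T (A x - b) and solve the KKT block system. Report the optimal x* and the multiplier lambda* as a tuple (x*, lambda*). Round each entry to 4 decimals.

Form the Lagrangian:
  L(x, lambda) = (1/2) x^T Q x + c^T x + lambda^T (A x - b)
Stationarity (grad_x L = 0): Q x + c + A^T lambda = 0.
Primal feasibility: A x = b.

This gives the KKT block system:
  [ Q   A^T ] [ x     ]   [-c ]
  [ A    0  ] [ lambda ] = [ b ]

Solving the linear system:
  x*      = (-0.8847, 2.9039, 3.173)
  lambda* = (-14.2953, -5.3378)
  f(x*)   = 110.6829

x* = (-0.8847, 2.9039, 3.173), lambda* = (-14.2953, -5.3378)


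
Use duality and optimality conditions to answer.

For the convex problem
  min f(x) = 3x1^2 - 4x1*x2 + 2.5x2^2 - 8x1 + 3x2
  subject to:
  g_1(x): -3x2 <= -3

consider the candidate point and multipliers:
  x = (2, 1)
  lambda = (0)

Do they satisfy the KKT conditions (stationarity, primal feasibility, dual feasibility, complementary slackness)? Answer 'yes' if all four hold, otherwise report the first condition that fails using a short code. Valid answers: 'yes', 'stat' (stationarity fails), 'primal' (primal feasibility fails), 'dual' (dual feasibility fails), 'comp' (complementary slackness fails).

Gradient of f: grad f(x) = Q x + c = (0, 0)
Constraint values g_i(x) = a_i^T x - b_i:
  g_1((2, 1)) = 0
Stationarity residual: grad f(x) + sum_i lambda_i a_i = (0, 0)
  -> stationarity OK
Primal feasibility (all g_i <= 0): OK
Dual feasibility (all lambda_i >= 0): OK
Complementary slackness (lambda_i * g_i(x) = 0 for all i): OK

Verdict: yes, KKT holds.

yes


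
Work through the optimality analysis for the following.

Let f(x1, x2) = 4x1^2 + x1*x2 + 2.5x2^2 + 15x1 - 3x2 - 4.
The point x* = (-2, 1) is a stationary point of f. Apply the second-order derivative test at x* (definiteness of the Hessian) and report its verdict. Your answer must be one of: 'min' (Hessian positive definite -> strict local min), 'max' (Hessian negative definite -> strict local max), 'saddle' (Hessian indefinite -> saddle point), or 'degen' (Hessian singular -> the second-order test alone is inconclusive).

Compute the Hessian H = grad^2 f:
  H = [[8, 1], [1, 5]]
Verify stationarity: grad f(x*) = H x* + g = (0, 0).
Eigenvalues of H: 4.6972, 8.3028.
Both eigenvalues > 0, so H is positive definite -> x* is a strict local min.

min


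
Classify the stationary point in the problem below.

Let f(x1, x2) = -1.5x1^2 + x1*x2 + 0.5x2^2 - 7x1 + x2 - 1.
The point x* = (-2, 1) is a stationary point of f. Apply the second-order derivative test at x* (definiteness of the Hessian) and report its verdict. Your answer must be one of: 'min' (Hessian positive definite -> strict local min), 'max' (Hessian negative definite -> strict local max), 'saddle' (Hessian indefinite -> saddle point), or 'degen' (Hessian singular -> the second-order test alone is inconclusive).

Compute the Hessian H = grad^2 f:
  H = [[-3, 1], [1, 1]]
Verify stationarity: grad f(x*) = H x* + g = (0, 0).
Eigenvalues of H: -3.2361, 1.2361.
Eigenvalues have mixed signs, so H is indefinite -> x* is a saddle point.

saddle


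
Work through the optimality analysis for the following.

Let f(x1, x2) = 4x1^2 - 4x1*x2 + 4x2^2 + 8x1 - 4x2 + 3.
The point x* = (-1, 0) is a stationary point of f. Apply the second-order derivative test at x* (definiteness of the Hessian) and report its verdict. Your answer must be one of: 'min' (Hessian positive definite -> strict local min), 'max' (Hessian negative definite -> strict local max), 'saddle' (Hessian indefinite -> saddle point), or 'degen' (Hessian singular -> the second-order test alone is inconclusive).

Compute the Hessian H = grad^2 f:
  H = [[8, -4], [-4, 8]]
Verify stationarity: grad f(x*) = H x* + g = (0, 0).
Eigenvalues of H: 4, 12.
Both eigenvalues > 0, so H is positive definite -> x* is a strict local min.

min


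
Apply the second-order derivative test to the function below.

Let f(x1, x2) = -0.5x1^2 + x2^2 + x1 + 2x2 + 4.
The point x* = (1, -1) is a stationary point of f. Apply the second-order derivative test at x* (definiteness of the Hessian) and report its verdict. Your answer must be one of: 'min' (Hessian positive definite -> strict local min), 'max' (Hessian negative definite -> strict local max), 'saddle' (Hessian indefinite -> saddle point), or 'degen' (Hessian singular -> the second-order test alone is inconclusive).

Compute the Hessian H = grad^2 f:
  H = [[-1, 0], [0, 2]]
Verify stationarity: grad f(x*) = H x* + g = (0, 0).
Eigenvalues of H: -1, 2.
Eigenvalues have mixed signs, so H is indefinite -> x* is a saddle point.

saddle


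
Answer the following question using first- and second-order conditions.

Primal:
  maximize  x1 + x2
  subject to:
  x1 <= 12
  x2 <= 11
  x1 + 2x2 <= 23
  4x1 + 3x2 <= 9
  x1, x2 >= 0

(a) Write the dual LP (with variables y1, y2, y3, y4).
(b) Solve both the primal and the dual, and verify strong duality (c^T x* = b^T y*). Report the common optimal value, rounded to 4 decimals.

The standard primal-dual pair for 'max c^T x s.t. A x <= b, x >= 0' is:
  Dual:  min b^T y  s.t.  A^T y >= c,  y >= 0.

So the dual LP is:
  minimize  12y1 + 11y2 + 23y3 + 9y4
  subject to:
    y1 + y3 + 4y4 >= 1
    y2 + 2y3 + 3y4 >= 1
    y1, y2, y3, y4 >= 0

Solving the primal: x* = (0, 3).
  primal value c^T x* = 3.
Solving the dual: y* = (0, 0, 0, 0.3333).
  dual value b^T y* = 3.
Strong duality: c^T x* = b^T y*. Confirmed.

3


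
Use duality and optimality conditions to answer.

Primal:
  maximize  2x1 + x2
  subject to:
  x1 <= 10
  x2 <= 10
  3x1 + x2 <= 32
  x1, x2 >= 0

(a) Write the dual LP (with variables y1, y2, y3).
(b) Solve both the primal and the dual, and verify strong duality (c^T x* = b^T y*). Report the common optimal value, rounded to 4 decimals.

The standard primal-dual pair for 'max c^T x s.t. A x <= b, x >= 0' is:
  Dual:  min b^T y  s.t.  A^T y >= c,  y >= 0.

So the dual LP is:
  minimize  10y1 + 10y2 + 32y3
  subject to:
    y1 + 3y3 >= 2
    y2 + y3 >= 1
    y1, y2, y3 >= 0

Solving the primal: x* = (7.3333, 10).
  primal value c^T x* = 24.6667.
Solving the dual: y* = (0, 0.3333, 0.6667).
  dual value b^T y* = 24.6667.
Strong duality: c^T x* = b^T y*. Confirmed.

24.6667


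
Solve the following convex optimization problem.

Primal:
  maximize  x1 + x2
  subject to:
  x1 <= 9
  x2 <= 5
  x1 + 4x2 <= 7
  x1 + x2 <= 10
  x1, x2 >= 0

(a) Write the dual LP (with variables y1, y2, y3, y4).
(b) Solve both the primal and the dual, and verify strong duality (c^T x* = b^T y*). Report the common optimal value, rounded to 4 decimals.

The standard primal-dual pair for 'max c^T x s.t. A x <= b, x >= 0' is:
  Dual:  min b^T y  s.t.  A^T y >= c,  y >= 0.

So the dual LP is:
  minimize  9y1 + 5y2 + 7y3 + 10y4
  subject to:
    y1 + y3 + y4 >= 1
    y2 + 4y3 + y4 >= 1
    y1, y2, y3, y4 >= 0

Solving the primal: x* = (7, 0).
  primal value c^T x* = 7.
Solving the dual: y* = (0, 0, 1, 0).
  dual value b^T y* = 7.
Strong duality: c^T x* = b^T y*. Confirmed.

7


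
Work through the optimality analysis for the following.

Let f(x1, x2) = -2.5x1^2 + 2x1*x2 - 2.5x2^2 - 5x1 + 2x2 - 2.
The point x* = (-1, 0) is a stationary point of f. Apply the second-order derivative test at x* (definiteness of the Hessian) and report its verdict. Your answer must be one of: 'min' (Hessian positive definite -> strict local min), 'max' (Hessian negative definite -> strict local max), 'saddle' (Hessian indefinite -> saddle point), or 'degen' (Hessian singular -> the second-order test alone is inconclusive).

Compute the Hessian H = grad^2 f:
  H = [[-5, 2], [2, -5]]
Verify stationarity: grad f(x*) = H x* + g = (0, 0).
Eigenvalues of H: -7, -3.
Both eigenvalues < 0, so H is negative definite -> x* is a strict local max.

max


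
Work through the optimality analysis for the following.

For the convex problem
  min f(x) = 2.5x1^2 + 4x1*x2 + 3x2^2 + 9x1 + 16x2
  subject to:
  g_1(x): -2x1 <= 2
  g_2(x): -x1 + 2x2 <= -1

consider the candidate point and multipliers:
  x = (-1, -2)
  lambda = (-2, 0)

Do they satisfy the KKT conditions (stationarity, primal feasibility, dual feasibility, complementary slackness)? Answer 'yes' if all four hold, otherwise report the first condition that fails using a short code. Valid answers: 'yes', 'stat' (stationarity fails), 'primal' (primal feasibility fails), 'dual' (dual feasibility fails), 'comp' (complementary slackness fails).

Gradient of f: grad f(x) = Q x + c = (-4, 0)
Constraint values g_i(x) = a_i^T x - b_i:
  g_1((-1, -2)) = 0
  g_2((-1, -2)) = -2
Stationarity residual: grad f(x) + sum_i lambda_i a_i = (0, 0)
  -> stationarity OK
Primal feasibility (all g_i <= 0): OK
Dual feasibility (all lambda_i >= 0): FAILS
Complementary slackness (lambda_i * g_i(x) = 0 for all i): OK

Verdict: the first failing condition is dual_feasibility -> dual.

dual


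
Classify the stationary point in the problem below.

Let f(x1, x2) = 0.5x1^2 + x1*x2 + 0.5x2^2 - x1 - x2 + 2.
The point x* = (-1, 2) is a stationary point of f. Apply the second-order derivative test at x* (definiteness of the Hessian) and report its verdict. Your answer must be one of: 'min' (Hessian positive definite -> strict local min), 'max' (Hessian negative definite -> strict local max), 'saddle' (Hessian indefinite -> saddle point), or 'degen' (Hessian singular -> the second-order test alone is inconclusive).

Compute the Hessian H = grad^2 f:
  H = [[1, 1], [1, 1]]
Verify stationarity: grad f(x*) = H x* + g = (0, 0).
Eigenvalues of H: 0, 2.
H has a zero eigenvalue (singular; positive semidefinite but not definite), so H is neither positive definite, negative definite, nor indefinite. The second-order test alone is inconclusive -> degen.
(Indeed, f is constant along the null direction of H through x*, so x* is not a strict local extremum.)

degen


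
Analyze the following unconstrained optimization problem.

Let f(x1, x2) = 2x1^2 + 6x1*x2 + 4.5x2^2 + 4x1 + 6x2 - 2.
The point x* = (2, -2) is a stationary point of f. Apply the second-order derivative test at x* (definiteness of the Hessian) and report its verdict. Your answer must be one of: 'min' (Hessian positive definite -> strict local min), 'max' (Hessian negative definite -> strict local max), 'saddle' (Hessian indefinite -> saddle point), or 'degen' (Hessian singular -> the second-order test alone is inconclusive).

Compute the Hessian H = grad^2 f:
  H = [[4, 6], [6, 9]]
Verify stationarity: grad f(x*) = H x* + g = (0, 0).
Eigenvalues of H: 0, 13.
H has a zero eigenvalue (singular; positive semidefinite but not definite), so H is neither positive definite, negative definite, nor indefinite. The second-order test alone is inconclusive -> degen.
(Indeed, f is constant along the null direction of H through x*, so x* is not a strict local extremum.)

degen


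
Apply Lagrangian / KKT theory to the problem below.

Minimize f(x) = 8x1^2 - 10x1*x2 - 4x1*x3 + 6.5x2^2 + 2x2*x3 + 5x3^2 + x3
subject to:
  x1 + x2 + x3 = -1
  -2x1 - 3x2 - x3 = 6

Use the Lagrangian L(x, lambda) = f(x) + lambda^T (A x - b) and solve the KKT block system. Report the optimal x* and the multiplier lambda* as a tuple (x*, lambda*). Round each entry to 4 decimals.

Form the Lagrangian:
  L(x, lambda) = (1/2) x^T Q x + c^T x + lambda^T (A x - b)
Stationarity (grad_x L = 0): Q x + c + A^T lambda = 0.
Primal feasibility: A x = b.

This gives the KKT block system:
  [ Q   A^T ] [ x     ]   [-c ]
  [ A    0  ] [ lambda ] = [ b ]

Solving the linear system:
  x*      = (-0.7687, -2.1156, 1.8844)
  lambda* = (-36.0544, -17.3673)
  f(x*)   = 35.017

x* = (-0.7687, -2.1156, 1.8844), lambda* = (-36.0544, -17.3673)


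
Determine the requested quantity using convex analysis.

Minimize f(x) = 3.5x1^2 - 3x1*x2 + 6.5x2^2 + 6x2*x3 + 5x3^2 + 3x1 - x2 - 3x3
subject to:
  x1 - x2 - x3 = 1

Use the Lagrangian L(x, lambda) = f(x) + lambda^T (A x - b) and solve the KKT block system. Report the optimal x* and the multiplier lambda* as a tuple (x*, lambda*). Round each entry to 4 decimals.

Form the Lagrangian:
  L(x, lambda) = (1/2) x^T Q x + c^T x + lambda^T (A x - b)
Stationarity (grad_x L = 0): Q x + c + A^T lambda = 0.
Primal feasibility: A x = b.

This gives the KKT block system:
  [ Q   A^T ] [ x     ]   [-c ]
  [ A    0  ] [ lambda ] = [ b ]

Solving the linear system:
  x*      = (0.4928, -0.2319, -0.2754)
  lambda* = (-7.1449)
  f(x*)   = 4.8406

x* = (0.4928, -0.2319, -0.2754), lambda* = (-7.1449)


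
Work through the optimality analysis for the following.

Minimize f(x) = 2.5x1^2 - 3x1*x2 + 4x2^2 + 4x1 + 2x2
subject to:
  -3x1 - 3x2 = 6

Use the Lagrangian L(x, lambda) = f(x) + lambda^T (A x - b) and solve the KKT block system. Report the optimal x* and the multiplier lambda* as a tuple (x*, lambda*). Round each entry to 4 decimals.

Form the Lagrangian:
  L(x, lambda) = (1/2) x^T Q x + c^T x + lambda^T (A x - b)
Stationarity (grad_x L = 0): Q x + c + A^T lambda = 0.
Primal feasibility: A x = b.

This gives the KKT block system:
  [ Q   A^T ] [ x     ]   [-c ]
  [ A    0  ] [ lambda ] = [ b ]

Solving the linear system:
  x*      = (-1.2632, -0.7368)
  lambda* = (-0.0351)
  f(x*)   = -3.1579

x* = (-1.2632, -0.7368), lambda* = (-0.0351)


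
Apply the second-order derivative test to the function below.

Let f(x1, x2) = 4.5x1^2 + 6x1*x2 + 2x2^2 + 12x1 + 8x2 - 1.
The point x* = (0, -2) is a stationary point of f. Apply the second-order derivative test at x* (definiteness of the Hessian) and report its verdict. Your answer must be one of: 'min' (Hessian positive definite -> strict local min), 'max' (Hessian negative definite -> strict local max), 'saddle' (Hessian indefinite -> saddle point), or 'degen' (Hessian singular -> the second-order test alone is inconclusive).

Compute the Hessian H = grad^2 f:
  H = [[9, 6], [6, 4]]
Verify stationarity: grad f(x*) = H x* + g = (0, 0).
Eigenvalues of H: 0, 13.
H has a zero eigenvalue (singular; positive semidefinite but not definite), so H is neither positive definite, negative definite, nor indefinite. The second-order test alone is inconclusive -> degen.
(Indeed, f is constant along the null direction of H through x*, so x* is not a strict local extremum.)

degen
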